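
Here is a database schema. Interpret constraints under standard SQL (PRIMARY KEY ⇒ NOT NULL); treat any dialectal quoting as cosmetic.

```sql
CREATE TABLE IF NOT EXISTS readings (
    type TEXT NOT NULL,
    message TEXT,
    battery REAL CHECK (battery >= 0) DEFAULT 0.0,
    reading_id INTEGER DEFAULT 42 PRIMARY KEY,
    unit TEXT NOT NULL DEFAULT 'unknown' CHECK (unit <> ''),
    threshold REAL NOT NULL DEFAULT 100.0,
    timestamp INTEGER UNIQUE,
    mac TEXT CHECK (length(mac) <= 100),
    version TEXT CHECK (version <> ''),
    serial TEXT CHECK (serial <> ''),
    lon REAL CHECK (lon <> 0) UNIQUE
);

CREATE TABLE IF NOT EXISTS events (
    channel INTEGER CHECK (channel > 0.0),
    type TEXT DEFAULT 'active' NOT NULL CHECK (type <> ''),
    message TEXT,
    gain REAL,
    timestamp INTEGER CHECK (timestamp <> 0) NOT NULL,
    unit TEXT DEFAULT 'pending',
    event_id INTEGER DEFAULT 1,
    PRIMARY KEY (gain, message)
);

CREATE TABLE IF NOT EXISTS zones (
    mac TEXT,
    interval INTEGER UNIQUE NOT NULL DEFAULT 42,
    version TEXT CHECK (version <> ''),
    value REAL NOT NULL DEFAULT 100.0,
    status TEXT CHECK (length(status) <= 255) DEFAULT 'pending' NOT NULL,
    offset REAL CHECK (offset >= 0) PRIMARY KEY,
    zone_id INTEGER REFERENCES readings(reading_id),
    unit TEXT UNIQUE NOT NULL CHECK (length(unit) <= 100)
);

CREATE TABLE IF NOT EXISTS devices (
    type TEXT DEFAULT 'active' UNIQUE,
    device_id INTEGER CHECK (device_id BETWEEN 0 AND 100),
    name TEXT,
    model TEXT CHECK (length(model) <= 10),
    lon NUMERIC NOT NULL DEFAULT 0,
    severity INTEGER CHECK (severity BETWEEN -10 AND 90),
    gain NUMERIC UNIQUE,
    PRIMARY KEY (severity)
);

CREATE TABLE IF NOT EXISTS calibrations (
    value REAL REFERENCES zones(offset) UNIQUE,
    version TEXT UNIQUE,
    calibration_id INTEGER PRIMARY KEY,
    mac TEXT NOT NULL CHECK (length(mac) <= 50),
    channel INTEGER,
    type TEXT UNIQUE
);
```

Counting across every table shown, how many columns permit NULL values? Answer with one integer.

readings: 7 nullable (message, battery, timestamp, mac, version, serial, lon — PK (reading_id) and explicit NOT NULL columns excluded).
events: 3 nullable (channel, unit, event_id — PK (gain, message) and explicit NOT NULL columns excluded).
zones: 3 nullable (mac, version, zone_id — PK (offset) and explicit NOT NULL columns excluded).
devices: 5 nullable (type, device_id, name, model, gain — PK (severity) and explicit NOT NULL columns excluded).
calibrations: 4 nullable (value, version, channel, type — PK (calibration_id) and explicit NOT NULL columns excluded).
Total: 7 + 3 + 3 + 5 + 4 = 22.

22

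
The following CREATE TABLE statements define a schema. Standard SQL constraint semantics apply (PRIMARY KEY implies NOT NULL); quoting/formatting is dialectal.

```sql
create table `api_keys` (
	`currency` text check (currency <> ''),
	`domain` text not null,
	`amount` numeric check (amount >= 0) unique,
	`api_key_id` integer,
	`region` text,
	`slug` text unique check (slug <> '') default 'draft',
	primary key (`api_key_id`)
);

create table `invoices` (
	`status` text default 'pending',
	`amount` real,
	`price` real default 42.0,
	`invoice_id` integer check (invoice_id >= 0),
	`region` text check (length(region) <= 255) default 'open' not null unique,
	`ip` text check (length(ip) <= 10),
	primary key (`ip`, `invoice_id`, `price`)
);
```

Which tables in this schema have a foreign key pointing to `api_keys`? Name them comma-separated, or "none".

none

No REFERENCES clause anywhere in the schema names api_keys.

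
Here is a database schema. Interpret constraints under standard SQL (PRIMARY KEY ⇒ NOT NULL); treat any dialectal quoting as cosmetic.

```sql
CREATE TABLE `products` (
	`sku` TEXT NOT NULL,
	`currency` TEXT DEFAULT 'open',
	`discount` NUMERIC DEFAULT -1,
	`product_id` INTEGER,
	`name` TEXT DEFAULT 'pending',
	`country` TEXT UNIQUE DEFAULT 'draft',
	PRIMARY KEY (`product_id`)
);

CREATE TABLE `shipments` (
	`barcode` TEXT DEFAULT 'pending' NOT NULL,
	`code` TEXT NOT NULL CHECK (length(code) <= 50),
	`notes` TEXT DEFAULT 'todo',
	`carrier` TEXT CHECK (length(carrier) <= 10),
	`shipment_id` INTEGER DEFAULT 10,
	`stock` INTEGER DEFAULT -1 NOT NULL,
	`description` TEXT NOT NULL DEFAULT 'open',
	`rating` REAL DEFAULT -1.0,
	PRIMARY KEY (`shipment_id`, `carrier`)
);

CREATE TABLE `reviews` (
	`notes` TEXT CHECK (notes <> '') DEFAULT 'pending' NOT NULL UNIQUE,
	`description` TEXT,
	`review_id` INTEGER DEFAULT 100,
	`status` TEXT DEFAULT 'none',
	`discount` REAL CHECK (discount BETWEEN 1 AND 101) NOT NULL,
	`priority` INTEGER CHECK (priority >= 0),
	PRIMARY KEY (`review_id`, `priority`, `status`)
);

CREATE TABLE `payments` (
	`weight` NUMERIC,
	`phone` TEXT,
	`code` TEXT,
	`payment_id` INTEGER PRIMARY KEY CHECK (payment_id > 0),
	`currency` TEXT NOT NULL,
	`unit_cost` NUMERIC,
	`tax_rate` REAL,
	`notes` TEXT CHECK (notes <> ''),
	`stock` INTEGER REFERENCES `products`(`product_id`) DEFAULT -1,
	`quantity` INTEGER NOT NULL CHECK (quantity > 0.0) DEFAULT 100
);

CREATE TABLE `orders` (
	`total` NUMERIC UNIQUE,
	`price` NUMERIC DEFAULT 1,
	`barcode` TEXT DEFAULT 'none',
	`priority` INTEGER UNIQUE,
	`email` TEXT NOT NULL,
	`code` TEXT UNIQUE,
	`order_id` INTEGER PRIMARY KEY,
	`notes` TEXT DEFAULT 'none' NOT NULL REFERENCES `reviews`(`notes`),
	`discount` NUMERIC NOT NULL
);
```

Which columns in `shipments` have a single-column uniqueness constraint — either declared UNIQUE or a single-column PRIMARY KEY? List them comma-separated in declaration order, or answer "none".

- barcode: no UNIQUE or single-column PK constraint.
- code: no UNIQUE or single-column PK constraint.
- notes: no UNIQUE or single-column PK constraint.
- carrier: part of a composite PRIMARY KEY — only the tuple is unique, not this column on its own.
- shipment_id: part of a composite PRIMARY KEY — only the tuple is unique, not this column on its own.
- stock: no UNIQUE or single-column PK constraint.
- description: no UNIQUE or single-column PK constraint.
- rating: no UNIQUE or single-column PK constraint.

none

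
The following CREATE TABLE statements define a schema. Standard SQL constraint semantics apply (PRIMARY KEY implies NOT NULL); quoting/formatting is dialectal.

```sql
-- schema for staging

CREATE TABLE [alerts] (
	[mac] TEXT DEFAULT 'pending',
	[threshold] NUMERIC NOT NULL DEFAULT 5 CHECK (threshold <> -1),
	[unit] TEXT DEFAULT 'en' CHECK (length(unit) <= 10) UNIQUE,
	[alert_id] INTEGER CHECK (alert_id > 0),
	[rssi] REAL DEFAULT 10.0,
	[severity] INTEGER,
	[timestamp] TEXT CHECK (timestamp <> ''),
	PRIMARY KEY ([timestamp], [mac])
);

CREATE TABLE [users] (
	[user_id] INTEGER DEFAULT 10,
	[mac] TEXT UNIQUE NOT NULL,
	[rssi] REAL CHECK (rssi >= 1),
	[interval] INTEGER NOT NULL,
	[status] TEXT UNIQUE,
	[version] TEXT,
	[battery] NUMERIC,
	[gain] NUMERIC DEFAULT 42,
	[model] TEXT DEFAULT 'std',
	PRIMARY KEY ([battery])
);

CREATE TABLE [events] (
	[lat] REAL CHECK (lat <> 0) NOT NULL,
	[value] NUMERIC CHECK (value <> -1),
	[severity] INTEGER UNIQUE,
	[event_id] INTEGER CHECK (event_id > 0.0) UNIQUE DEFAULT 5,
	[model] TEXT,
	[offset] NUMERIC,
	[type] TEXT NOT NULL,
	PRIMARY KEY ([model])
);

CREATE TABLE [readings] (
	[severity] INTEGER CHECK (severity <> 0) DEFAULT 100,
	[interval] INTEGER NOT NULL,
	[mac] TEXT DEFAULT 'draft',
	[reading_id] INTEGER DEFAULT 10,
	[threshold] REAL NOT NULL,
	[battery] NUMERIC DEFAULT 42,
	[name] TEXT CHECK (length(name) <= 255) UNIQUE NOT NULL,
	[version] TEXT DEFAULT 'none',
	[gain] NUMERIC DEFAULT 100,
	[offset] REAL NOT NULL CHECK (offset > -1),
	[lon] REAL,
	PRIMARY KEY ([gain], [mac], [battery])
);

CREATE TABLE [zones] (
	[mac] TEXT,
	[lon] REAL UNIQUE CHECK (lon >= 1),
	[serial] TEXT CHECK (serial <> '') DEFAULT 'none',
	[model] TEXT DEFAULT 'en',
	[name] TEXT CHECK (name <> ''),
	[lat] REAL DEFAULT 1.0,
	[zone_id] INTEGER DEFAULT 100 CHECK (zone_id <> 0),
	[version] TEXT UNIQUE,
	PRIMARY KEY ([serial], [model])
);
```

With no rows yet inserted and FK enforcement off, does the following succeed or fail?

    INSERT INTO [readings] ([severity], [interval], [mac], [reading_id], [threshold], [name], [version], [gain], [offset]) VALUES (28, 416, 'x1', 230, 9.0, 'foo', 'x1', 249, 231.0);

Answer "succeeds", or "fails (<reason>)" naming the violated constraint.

NOT NULL columns: battery defaults to 42; gain is supplied; interval is supplied; mac is supplied; name is supplied; offset is supplied; threshold is supplied.
CHECK constraints: 28 satisfies (severity <> 0); 'foo' satisfies (length(name) <= 255); 231.0 satisfies (offset > -1).
No constraint is violated.

succeeds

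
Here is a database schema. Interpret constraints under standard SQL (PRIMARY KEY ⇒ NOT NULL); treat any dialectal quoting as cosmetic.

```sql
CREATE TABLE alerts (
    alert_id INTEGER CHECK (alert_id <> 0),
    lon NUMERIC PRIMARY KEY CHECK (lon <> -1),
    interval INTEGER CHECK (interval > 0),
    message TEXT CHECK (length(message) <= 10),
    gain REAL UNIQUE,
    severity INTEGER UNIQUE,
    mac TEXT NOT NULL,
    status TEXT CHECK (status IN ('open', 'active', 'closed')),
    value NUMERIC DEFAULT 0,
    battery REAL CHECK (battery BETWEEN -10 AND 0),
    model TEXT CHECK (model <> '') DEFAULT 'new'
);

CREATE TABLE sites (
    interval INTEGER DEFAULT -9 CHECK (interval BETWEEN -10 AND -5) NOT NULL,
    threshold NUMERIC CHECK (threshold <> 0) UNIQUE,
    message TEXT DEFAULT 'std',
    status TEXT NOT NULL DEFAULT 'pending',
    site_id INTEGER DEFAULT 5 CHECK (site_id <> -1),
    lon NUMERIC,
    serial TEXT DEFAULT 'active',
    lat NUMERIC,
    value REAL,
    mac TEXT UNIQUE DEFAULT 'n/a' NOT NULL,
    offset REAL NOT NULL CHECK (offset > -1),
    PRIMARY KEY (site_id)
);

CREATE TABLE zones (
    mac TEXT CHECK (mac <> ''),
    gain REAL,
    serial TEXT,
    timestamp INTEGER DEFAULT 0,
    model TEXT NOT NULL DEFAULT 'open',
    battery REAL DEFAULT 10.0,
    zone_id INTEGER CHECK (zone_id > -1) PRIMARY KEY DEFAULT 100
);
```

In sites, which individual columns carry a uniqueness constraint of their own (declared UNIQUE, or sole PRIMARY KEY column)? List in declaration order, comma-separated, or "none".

- interval: no UNIQUE or single-column PK constraint.
- threshold: declared UNIQUE → unique.
- message: no UNIQUE or single-column PK constraint.
- status: no UNIQUE or single-column PK constraint.
- site_id: single-column PRIMARY KEY → unique.
- lon: no UNIQUE or single-column PK constraint.
- serial: no UNIQUE or single-column PK constraint.
- lat: no UNIQUE or single-column PK constraint.
- value: no UNIQUE or single-column PK constraint.
- mac: declared UNIQUE → unique.
- offset: no UNIQUE or single-column PK constraint.

threshold, site_id, mac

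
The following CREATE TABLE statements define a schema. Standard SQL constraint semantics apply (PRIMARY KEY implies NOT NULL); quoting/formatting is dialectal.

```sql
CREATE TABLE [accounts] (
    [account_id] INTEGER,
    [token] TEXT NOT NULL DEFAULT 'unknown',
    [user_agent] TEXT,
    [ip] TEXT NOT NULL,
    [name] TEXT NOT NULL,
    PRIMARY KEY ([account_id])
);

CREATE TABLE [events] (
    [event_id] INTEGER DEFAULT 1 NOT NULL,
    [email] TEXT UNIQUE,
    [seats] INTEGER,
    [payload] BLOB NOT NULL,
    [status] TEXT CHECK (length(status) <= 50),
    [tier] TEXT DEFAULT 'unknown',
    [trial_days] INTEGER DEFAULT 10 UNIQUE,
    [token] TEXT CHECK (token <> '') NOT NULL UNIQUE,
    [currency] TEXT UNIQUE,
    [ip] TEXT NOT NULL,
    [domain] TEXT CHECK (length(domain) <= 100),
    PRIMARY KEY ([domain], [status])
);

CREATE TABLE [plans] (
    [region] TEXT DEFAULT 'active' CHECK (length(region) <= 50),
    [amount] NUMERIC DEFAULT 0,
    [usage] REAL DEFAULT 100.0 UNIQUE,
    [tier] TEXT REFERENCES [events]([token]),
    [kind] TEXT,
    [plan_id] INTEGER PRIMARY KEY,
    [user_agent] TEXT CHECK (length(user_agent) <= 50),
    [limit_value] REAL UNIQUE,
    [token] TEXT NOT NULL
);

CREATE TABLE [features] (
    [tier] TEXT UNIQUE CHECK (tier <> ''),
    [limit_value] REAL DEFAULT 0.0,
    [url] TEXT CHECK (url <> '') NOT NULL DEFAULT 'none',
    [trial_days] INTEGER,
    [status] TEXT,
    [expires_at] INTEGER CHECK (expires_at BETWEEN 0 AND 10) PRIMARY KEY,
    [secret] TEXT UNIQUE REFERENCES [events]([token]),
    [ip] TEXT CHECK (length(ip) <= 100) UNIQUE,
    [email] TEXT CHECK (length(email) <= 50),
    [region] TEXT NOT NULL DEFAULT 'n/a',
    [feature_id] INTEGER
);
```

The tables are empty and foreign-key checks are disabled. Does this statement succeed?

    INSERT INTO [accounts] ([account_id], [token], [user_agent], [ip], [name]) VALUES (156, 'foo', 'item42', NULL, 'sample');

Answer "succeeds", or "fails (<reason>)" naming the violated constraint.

ip is explicitly set to NULL, but ip is declared NOT NULL.

fails (NOT NULL on ip)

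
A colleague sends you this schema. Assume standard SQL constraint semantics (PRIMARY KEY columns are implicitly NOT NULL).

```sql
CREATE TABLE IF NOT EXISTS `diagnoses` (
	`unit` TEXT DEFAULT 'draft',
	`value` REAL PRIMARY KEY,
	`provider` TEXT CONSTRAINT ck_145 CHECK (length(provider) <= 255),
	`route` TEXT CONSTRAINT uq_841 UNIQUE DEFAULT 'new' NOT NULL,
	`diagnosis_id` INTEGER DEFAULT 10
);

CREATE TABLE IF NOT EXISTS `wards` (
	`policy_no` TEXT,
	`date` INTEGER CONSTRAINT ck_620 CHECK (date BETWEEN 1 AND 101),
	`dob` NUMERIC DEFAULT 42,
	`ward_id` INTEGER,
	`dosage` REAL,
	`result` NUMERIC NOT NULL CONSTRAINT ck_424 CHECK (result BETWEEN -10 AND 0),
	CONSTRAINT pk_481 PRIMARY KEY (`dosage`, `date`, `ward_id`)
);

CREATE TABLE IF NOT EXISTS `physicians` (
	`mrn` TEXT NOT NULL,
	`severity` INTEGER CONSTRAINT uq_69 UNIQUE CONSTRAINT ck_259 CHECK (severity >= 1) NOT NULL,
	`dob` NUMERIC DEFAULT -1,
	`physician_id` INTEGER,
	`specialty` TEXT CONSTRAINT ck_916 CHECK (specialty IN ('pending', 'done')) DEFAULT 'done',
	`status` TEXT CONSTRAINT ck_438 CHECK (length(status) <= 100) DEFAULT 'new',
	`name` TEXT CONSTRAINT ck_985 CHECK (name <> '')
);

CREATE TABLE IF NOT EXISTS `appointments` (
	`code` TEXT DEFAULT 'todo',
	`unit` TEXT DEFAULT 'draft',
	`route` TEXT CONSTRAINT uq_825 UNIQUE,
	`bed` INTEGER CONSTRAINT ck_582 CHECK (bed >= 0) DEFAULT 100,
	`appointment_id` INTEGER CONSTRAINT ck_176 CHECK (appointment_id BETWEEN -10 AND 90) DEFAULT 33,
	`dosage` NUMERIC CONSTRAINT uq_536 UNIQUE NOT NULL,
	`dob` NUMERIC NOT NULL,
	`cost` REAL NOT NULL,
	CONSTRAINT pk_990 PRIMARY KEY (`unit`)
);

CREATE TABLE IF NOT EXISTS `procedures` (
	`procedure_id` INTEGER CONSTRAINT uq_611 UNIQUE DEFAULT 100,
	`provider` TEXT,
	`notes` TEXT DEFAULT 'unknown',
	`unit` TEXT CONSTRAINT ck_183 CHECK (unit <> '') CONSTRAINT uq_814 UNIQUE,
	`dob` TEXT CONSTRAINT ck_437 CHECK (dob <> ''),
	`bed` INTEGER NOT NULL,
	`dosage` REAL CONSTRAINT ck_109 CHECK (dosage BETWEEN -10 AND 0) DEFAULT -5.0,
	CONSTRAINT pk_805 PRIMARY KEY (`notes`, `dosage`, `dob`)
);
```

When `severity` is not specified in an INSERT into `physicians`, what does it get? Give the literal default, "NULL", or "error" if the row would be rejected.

error

severity has no DEFAULT clause.
Omitting it would insert NULL, but it is declared NOT NULL, so the INSERT fails.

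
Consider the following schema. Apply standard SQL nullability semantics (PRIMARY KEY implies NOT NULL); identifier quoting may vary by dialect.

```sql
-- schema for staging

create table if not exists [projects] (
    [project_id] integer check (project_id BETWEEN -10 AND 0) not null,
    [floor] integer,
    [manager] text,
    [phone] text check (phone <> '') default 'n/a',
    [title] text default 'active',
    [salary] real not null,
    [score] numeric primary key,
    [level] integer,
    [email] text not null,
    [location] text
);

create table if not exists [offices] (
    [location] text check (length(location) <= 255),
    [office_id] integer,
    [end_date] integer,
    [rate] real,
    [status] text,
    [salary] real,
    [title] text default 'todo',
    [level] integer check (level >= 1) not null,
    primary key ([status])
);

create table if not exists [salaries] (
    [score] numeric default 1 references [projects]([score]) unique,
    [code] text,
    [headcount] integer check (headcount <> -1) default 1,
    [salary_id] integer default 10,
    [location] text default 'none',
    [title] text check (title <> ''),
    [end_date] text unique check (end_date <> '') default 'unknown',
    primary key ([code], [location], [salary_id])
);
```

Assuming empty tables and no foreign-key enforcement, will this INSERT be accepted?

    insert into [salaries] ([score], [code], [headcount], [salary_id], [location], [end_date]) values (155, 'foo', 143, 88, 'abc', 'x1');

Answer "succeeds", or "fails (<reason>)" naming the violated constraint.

NOT NULL columns: code is supplied; location is supplied; salary_id is supplied.
CHECK constraints: 143 satisfies (headcount <> -1); 'x1' satisfies (end_date <> '').
No constraint is violated.

succeeds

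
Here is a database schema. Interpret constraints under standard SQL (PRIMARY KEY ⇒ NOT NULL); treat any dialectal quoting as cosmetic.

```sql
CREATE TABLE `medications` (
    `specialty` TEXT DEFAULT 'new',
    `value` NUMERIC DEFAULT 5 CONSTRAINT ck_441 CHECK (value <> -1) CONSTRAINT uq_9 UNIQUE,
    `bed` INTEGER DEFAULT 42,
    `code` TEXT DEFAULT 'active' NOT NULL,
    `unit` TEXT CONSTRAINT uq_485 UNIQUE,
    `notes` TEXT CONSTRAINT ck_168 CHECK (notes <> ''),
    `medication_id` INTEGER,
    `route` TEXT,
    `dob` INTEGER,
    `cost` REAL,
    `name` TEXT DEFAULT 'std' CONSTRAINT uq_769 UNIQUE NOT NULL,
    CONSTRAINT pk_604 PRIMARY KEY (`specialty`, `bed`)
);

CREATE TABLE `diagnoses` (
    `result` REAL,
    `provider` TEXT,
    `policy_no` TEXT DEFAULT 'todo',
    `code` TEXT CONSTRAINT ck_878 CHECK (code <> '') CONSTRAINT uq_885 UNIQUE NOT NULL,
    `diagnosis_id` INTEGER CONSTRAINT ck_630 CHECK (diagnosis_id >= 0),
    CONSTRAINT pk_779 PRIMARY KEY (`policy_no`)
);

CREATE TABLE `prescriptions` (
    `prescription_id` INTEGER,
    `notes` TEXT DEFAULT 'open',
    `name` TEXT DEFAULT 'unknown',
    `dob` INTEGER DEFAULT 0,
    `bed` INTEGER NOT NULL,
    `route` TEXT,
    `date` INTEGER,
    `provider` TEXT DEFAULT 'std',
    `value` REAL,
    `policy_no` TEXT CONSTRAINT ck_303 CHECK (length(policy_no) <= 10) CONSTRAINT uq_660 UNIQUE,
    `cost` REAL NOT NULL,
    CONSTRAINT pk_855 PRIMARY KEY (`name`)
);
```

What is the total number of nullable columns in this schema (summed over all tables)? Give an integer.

18

medications: 7 nullable (value, unit, notes, medication_id, route, dob, cost — PK (specialty, bed) and explicit NOT NULL columns excluded).
diagnoses: 3 nullable (result, provider, diagnosis_id — PK (policy_no) and explicit NOT NULL columns excluded).
prescriptions: 8 nullable (prescription_id, notes, dob, route, date, provider, value, policy_no — PK (name) and explicit NOT NULL columns excluded).
Total: 7 + 3 + 8 = 18.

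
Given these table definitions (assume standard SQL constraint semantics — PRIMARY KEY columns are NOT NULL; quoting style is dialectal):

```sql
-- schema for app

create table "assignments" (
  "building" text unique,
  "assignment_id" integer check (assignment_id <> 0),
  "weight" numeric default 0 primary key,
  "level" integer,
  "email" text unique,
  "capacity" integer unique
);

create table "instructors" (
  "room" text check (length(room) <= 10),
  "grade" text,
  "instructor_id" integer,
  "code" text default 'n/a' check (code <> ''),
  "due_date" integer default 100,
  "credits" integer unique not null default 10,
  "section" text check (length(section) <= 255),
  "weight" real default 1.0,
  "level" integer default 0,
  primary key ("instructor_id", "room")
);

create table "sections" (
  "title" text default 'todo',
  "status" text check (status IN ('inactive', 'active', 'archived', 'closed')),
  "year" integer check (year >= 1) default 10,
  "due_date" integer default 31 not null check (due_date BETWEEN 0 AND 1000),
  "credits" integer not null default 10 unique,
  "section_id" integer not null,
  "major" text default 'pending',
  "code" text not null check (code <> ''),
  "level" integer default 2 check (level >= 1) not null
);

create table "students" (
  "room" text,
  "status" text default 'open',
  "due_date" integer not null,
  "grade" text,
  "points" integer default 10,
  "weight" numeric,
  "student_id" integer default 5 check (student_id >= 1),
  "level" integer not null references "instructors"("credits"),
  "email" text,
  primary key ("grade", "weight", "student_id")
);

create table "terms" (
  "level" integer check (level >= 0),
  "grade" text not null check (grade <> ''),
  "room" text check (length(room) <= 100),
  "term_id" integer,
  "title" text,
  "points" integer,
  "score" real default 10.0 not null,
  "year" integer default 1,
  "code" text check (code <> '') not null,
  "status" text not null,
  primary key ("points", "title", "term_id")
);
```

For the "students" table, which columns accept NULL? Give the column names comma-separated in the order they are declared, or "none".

- room: no NOT NULL constraint applies → nullable.
- status: DEFAULT only fills an omitted column; an explicit NULL is still allowed → nullable.
- due_date: declared NOT NULL → not nullable.
- grade: part of the PRIMARY KEY, which implies NOT NULL → not nullable.
- points: DEFAULT only fills an omitted column; an explicit NULL is still allowed → nullable.
- weight: part of the PRIMARY KEY, which implies NOT NULL → not nullable.
- student_id: part of the PRIMARY KEY, which implies NOT NULL → not nullable.
- level: declared NOT NULL → not nullable.
- email: no NOT NULL constraint applies → nullable.

room, status, points, email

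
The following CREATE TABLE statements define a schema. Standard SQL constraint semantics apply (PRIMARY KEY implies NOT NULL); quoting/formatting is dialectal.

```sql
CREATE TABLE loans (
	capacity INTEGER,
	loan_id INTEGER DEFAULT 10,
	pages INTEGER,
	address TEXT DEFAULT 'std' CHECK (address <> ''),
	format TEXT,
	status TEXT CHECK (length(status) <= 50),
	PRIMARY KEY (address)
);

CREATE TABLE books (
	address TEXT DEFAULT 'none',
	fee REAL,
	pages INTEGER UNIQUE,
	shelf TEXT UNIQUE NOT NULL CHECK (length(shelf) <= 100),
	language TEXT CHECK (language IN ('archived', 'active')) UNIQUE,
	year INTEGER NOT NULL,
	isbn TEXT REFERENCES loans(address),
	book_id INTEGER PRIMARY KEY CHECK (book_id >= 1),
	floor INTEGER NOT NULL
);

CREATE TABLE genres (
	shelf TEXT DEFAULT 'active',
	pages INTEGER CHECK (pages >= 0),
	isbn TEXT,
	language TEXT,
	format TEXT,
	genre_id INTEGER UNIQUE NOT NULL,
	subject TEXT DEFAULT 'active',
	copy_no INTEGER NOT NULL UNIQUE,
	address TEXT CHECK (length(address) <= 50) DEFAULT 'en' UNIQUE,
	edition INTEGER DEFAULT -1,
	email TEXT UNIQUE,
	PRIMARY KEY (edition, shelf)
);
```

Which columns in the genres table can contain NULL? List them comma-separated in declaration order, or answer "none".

- shelf: part of the PRIMARY KEY, which implies NOT NULL → not nullable.
- pages: CHECK does not forbid NULL (a CHECK constraint passes when its expression is NULL) → nullable.
- isbn: no NOT NULL constraint applies → nullable.
- language: no NOT NULL constraint applies → nullable.
- format: no NOT NULL constraint applies → nullable.
- genre_id: declared NOT NULL → not nullable.
- subject: DEFAULT only fills an omitted column; an explicit NULL is still allowed → nullable.
- copy_no: declared NOT NULL → not nullable.
- address: CHECK does not forbid NULL (a CHECK constraint passes when its expression is NULL) → nullable.
- edition: part of the PRIMARY KEY, which implies NOT NULL → not nullable.
- email: UNIQUE does not imply NOT NULL → nullable.

pages, isbn, language, format, subject, address, email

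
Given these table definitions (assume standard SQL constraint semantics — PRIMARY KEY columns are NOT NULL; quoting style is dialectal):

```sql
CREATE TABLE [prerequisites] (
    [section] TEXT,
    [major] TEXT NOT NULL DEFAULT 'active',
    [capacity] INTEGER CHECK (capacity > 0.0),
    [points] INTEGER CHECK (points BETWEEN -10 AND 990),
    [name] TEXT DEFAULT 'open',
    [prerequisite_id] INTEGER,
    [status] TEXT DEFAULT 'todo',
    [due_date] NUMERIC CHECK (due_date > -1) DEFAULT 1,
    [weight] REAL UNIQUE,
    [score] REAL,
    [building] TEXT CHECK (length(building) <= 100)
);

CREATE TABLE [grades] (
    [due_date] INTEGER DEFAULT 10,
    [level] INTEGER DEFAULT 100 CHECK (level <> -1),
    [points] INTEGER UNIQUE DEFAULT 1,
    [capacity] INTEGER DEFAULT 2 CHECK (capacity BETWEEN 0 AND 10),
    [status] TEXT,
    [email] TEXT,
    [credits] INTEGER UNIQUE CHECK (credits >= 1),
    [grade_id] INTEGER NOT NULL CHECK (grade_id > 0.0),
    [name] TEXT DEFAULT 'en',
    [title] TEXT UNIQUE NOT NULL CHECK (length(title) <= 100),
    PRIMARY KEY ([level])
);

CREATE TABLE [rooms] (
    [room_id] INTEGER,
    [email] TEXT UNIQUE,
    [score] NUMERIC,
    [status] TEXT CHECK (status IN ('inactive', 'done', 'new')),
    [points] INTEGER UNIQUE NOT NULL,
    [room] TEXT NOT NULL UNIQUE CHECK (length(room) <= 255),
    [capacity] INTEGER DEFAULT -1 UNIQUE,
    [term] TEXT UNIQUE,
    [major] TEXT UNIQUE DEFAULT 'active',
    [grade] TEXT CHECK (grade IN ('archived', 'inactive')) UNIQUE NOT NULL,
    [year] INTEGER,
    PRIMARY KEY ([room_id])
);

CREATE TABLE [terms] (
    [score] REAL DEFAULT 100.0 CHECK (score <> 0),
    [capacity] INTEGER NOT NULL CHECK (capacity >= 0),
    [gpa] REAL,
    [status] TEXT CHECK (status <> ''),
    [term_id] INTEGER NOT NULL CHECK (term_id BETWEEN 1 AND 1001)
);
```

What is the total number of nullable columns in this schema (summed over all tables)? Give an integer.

prerequisites: 10 nullable (section, capacity, points, name, prerequisite_id, status, due_date, weight, score, building — PK none and explicit NOT NULL columns excluded).
grades: 7 nullable (due_date, points, capacity, status, email, credits, name — PK (level) and explicit NOT NULL columns excluded).
rooms: 7 nullable (email, score, status, capacity, term, major, year — PK (room_id) and explicit NOT NULL columns excluded).
terms: 3 nullable (score, gpa, status — PK none and explicit NOT NULL columns excluded).
Total: 10 + 7 + 7 + 3 = 27.

27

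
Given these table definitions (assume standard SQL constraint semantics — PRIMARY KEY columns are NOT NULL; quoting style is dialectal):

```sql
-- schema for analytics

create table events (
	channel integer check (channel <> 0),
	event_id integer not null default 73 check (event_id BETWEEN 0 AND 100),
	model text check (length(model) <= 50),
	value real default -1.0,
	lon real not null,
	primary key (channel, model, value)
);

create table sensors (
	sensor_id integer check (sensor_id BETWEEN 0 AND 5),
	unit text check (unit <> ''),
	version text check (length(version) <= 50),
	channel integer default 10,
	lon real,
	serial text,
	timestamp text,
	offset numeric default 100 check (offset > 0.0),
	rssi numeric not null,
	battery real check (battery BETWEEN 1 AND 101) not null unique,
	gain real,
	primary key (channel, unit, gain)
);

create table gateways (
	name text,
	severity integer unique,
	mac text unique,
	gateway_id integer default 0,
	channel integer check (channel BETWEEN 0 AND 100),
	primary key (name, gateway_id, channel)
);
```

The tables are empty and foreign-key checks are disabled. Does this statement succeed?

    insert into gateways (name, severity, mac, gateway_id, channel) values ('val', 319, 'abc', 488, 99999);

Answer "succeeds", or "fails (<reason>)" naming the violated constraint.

fails (CHECK on channel)

The value 99999 for channel violates CHECK (channel BETWEEN 0 AND 100).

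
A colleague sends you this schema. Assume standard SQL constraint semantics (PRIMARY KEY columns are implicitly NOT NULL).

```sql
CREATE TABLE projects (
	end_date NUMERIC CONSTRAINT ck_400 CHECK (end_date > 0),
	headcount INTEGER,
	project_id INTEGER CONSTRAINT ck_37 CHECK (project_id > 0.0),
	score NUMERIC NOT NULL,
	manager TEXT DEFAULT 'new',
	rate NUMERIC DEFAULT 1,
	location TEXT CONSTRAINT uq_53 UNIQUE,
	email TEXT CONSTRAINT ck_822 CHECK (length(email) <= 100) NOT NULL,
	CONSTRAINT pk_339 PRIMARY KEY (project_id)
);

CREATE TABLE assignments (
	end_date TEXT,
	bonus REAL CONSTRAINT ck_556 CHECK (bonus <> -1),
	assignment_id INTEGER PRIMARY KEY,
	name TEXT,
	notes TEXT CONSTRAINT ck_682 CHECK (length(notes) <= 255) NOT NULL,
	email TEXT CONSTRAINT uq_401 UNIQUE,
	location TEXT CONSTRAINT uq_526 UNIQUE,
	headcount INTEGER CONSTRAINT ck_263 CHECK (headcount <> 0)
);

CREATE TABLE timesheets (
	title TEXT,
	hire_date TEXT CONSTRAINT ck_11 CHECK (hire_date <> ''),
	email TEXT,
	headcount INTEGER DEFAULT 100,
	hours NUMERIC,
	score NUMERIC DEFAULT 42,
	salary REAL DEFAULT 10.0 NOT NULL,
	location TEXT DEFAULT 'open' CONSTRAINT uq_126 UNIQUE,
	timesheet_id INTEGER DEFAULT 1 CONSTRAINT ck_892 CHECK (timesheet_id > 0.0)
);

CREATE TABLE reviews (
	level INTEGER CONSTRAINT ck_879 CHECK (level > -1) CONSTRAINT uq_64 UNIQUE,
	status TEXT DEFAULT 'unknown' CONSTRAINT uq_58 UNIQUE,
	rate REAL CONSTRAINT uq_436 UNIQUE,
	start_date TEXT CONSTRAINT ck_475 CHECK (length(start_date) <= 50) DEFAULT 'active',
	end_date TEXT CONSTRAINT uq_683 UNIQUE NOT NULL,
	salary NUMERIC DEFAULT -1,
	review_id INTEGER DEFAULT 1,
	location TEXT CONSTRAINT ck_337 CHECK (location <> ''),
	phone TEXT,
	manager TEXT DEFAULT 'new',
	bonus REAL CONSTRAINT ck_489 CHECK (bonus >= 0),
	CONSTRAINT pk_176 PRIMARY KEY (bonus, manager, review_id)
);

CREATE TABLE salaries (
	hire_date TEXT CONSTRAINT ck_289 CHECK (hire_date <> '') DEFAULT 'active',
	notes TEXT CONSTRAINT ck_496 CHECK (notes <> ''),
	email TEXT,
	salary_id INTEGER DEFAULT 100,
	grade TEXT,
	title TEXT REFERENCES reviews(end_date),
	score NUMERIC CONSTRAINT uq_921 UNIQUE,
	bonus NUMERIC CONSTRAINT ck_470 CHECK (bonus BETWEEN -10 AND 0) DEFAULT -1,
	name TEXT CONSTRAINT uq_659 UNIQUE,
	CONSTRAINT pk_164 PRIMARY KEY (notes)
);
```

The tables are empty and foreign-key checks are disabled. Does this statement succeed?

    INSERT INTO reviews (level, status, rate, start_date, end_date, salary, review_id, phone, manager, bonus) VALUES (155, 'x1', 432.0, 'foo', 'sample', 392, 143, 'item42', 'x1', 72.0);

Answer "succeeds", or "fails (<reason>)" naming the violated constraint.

succeeds

NOT NULL columns: bonus is supplied; end_date is supplied; manager is supplied; review_id is supplied.
CHECK constraints: 155 satisfies (level > -1); 'foo' satisfies (length(start_date) <= 50); 72.0 satisfies (bonus >= 0).
No constraint is violated.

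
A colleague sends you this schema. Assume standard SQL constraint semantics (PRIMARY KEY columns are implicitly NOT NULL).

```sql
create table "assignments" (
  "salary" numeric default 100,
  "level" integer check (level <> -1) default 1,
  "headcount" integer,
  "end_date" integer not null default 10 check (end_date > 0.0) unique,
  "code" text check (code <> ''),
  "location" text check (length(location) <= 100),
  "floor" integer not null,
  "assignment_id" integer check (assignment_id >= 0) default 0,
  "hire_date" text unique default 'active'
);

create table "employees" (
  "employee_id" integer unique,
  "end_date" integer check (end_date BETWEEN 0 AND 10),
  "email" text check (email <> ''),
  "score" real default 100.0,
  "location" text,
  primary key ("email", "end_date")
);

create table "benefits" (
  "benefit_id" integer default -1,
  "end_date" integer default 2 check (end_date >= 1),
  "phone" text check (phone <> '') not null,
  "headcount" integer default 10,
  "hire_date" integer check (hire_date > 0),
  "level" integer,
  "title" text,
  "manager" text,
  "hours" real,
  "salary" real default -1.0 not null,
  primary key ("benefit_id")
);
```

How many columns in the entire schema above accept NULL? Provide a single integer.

assignments: 7 nullable (salary, level, headcount, code, location, assignment_id, hire_date — PK none and explicit NOT NULL columns excluded).
employees: 3 nullable (employee_id, score, location — PK (email, end_date) and explicit NOT NULL columns excluded).
benefits: 7 nullable (end_date, headcount, hire_date, level, title, manager, hours — PK (benefit_id) and explicit NOT NULL columns excluded).
Total: 7 + 3 + 7 = 17.

17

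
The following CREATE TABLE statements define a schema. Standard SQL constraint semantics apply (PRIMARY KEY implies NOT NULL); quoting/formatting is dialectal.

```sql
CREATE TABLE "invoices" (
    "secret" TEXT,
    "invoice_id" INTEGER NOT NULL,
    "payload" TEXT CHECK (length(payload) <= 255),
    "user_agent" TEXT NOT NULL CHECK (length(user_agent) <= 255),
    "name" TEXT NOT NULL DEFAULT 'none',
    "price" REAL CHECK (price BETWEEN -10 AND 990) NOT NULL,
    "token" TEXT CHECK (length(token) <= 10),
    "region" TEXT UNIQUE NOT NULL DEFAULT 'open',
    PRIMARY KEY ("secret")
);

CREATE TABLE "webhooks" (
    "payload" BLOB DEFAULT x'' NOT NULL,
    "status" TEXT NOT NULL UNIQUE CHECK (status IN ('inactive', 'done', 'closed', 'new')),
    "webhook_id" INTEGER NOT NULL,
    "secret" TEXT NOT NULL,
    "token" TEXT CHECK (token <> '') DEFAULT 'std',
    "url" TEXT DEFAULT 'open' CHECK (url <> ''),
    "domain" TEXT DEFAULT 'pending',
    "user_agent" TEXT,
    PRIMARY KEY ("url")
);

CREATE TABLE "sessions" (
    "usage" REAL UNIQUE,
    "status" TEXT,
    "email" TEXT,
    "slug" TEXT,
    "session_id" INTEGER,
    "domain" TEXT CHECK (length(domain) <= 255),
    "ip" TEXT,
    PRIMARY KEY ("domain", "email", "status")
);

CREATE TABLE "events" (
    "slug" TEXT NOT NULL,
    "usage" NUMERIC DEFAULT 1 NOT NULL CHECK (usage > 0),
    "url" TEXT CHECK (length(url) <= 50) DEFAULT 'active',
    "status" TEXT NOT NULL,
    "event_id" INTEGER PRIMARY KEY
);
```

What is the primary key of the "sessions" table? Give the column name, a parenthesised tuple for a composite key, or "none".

(domain, email, status)

A table-level PRIMARY KEY clause names 3 columns: domain, email, status.
This is a composite key — the combination is unique, not each column individually.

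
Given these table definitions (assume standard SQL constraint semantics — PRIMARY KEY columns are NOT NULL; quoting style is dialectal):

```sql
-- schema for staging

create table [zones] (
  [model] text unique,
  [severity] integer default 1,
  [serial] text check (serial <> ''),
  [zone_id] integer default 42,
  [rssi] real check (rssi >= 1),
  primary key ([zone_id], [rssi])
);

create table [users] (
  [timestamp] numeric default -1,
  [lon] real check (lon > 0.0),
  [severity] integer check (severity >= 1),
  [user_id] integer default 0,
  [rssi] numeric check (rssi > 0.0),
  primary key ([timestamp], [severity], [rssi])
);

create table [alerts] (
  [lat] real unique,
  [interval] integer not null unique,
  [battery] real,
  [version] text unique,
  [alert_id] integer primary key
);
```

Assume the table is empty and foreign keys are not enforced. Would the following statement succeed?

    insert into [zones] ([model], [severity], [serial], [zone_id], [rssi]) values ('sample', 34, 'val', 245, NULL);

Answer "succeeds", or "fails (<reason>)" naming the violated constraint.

rssi is explicitly set to NULL, but rssi is part of the PRIMARY KEY (implied NOT NULL).

fails (NOT NULL on rssi)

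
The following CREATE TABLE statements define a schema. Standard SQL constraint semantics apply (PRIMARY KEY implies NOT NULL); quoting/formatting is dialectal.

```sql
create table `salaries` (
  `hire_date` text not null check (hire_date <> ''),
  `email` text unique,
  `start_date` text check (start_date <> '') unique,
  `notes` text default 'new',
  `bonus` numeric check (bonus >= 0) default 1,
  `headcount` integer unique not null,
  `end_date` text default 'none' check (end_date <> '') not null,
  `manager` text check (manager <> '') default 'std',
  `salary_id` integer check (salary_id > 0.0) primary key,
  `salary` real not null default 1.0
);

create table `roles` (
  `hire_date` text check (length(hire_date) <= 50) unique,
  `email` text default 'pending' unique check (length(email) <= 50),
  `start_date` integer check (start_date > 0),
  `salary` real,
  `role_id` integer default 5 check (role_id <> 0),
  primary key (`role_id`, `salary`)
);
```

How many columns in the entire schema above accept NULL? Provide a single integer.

salaries: 5 nullable (email, start_date, notes, bonus, manager — PK (salary_id) and explicit NOT NULL columns excluded).
roles: 3 nullable (hire_date, email, start_date — PK (role_id, salary) and explicit NOT NULL columns excluded).
Total: 5 + 3 = 8.

8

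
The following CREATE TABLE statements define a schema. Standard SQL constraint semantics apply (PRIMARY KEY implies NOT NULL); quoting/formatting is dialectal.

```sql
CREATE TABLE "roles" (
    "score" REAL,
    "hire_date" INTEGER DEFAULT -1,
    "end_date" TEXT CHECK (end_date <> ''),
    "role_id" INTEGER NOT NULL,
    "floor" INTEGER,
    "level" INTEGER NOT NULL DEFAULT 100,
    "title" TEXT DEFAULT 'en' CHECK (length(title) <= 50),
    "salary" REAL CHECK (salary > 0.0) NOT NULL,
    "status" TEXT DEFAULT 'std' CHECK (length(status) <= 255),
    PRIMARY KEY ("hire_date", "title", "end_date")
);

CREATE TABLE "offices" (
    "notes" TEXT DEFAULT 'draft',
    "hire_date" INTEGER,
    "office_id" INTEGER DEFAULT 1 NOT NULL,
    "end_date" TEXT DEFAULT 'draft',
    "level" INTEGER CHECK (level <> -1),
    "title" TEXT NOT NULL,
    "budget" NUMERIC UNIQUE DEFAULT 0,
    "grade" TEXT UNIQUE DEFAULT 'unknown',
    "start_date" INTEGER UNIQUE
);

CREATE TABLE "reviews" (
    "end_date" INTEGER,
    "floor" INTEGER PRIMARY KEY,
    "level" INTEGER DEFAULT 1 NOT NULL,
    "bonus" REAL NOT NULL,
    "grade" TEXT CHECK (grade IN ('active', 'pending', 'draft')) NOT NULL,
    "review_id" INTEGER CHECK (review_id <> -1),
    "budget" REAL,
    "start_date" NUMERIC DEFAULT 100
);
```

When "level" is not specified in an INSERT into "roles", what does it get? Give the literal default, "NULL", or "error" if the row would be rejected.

level has an explicit DEFAULT 100.
When the column is omitted from an INSERT, that default is used.

100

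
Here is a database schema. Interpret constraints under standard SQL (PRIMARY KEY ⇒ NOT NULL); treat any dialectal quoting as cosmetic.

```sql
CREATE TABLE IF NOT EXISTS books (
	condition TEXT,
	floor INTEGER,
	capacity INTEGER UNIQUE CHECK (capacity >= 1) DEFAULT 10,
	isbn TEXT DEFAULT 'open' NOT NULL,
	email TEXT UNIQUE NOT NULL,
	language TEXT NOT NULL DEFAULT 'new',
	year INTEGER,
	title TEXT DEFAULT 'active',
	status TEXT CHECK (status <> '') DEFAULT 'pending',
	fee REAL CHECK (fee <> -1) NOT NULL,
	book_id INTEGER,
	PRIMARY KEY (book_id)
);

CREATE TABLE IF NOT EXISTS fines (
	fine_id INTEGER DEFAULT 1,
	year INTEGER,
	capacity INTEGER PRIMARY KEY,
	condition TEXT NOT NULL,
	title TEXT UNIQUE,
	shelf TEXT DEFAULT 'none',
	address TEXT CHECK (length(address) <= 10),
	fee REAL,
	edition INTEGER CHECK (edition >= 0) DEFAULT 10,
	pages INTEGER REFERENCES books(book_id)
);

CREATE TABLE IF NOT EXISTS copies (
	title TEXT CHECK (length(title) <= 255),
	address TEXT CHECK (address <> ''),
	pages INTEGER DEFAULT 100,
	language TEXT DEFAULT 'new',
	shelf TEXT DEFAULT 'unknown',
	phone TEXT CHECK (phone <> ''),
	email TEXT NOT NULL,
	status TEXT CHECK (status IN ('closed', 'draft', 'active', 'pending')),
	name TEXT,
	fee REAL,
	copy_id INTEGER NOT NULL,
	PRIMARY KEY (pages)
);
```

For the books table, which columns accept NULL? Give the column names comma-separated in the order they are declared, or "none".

- condition: no NOT NULL constraint applies → nullable.
- floor: no NOT NULL constraint applies → nullable.
- capacity: CHECK does not forbid NULL (a CHECK constraint passes when its expression is NULL) → nullable.
- isbn: declared NOT NULL → not nullable.
- email: declared NOT NULL → not nullable.
- language: declared NOT NULL → not nullable.
- year: no NOT NULL constraint applies → nullable.
- title: DEFAULT only fills an omitted column; an explicit NULL is still allowed → nullable.
- status: CHECK does not forbid NULL (a CHECK constraint passes when its expression is NULL) → nullable.
- fee: declared NOT NULL → not nullable.
- book_id: part of the PRIMARY KEY, which implies NOT NULL → not nullable.

condition, floor, capacity, year, title, status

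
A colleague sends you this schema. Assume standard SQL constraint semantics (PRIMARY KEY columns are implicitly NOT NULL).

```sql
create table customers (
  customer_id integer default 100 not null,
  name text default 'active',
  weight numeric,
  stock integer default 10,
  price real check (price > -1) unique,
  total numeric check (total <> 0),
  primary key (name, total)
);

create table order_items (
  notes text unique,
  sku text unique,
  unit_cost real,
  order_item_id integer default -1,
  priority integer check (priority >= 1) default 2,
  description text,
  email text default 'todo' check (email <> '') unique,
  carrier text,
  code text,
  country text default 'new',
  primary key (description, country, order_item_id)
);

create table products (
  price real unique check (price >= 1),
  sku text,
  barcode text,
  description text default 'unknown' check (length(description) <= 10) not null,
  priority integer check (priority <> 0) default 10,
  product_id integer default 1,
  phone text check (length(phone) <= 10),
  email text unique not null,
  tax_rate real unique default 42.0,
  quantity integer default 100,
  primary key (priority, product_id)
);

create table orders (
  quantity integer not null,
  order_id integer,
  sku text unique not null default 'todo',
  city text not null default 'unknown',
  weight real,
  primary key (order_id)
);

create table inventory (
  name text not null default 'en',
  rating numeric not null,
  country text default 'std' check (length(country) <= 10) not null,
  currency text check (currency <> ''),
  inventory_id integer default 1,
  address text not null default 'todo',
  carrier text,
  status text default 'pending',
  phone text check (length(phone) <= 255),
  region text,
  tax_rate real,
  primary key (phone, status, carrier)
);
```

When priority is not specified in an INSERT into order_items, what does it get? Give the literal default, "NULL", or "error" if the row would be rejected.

2

priority has an explicit DEFAULT 2.
When the column is omitted from an INSERT, that default is used.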